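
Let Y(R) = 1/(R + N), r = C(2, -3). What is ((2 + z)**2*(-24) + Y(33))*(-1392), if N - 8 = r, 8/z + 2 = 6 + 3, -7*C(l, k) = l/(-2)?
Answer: 97006885/294 ≈ 3.2996e+5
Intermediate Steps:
C(l, k) = l/14 (C(l, k) = -l/(7*(-2)) = -l*(-1)/(7*2) = -(-1)*l/14 = l/14)
r = 1/7 (r = (1/14)*2 = 1/7 ≈ 0.14286)
z = 8/7 (z = 8/(-2 + (6 + 3)) = 8/(-2 + 9) = 8/7 ≈ 1.1429)
N = 57/7 (N = 8 + 1/7 = 57/7 ≈ 8.1429)
Y(R) = 1/(57/7 + R) (Y(R) = 1/(R + 57/7) = 1/(57/7 + R))
((2 + z)**2*(-24) + Y(33))*(-1392) = ((2 + 8/7)**2*(-24) + 7/(57 + 7*33))*(-1392) = ((22/7)**2*(-24) + 7/(57 + 231))*(-1392) = ((484/49)*(-24) + 7/288)*(-1392) = (-11616/49 + 7*(1/288))*(-1392) = (-11616/49 + 7/288)*(-1392) = -3345065/14112*(-1392) = 97006885/294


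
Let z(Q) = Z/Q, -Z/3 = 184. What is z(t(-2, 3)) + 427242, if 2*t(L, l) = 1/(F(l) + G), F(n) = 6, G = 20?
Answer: 398538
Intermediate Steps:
Z = -552 (Z = -3*184 = -552)
t(L, l) = 1/52 (t(L, l) = 1/(2*(6 + 20)) = (1/2)/26 = (1/2)*(1/26) = 1/52)
z(Q) = -552/Q
z(t(-2, 3)) + 427242 = -552/1/52 + 427242 = -552*52 + 427242 = -28704 + 427242 = 398538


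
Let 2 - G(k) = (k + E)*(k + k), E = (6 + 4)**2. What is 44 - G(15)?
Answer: 3492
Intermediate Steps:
E = 100 (E = 10**2 = 100)
G(k) = 2 - 2*k*(100 + k) (G(k) = 2 - (k + 100)*(k + k) = 2 - (100 + k)*2*k = 2 - 2*k*(100 + k))
44 - G(15) = 44 - (2 - 200*15 - 2*15**2) = 44 - (2 - 3000 - 2*225) = 44 - (2 - 3000 - 450) = 44 - 1*(-3448) = 44 + 3448 = 3492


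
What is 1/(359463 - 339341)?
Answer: 1/20122 ≈ 4.9697e-5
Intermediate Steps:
1/(359463 - 339341) = 1/20122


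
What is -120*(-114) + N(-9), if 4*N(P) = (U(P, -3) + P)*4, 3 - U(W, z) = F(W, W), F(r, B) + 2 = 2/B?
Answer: 123086/9 ≈ 13676.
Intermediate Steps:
F(r, B) = -2 + 2/B
U(W, z) = 5 - 2/W (U(W, z) = 3 - (-2 + 2/W) = 3 + (2 - 2/W) = 5 - 2/W)
N(P) = 5 + P - 2/P (N(P) = (((5 - 2/P) + P)*4)/4 = ((5 + P - 2/P)*4)/4 = (20 - 8/P + 4*P)/4 = 5 + P - 2/P)
-120*(-114) + N(-9) = -120*(-114) + (5 - 9 - 2/(-9)) = 13680 + (5 - 9 - 2*(-⅑)) = 13680 + (5 - 9 + 2/9) = 13680 - 34/9 = 123086/9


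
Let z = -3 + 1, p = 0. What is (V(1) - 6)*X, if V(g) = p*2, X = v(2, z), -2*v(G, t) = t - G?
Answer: -12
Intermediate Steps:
z = -2
v(G, t) = G/2 - t/2 (v(G, t) = -(t - G)/2 = G/2 - t/2)
X = 2 (X = (1/2)*2 - 1/2*(-2) = 1 + 1 = 2)
V(g) = 0 (V(g) = 0*2 = 0)
(V(1) - 6)*X = (0 - 6)*2 = -6*2 = -12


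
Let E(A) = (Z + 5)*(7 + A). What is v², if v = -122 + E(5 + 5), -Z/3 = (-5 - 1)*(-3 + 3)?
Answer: 1369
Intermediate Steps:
Z = 0 (Z = -3*(-5 - 1)*(-3 + 3) = -(-18)*0 = -3*0 = 0)
E(A) = 35 + 5*A (E(A) = (0 + 5)*(7 + A) = 5*(7 + A) = 35 + 5*A)
v = -37 (v = -122 + (35 + 5*(5 + 5)) = -122 + (35 + 5*10) = -122 + (35 + 50) = -122 + 85 = -37)
v² = (-37)² = 1369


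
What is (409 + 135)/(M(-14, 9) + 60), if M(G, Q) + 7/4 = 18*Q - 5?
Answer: 2176/861 ≈ 2.5273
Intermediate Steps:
M(G, Q) = -27/4 + 18*Q (M(G, Q) = -7/4 + (18*Q - 5) = -7/4 + (-5 + 18*Q) = -27/4 + 18*Q)
(409 + 135)/(M(-14, 9) + 60) = (409 + 135)/((-27/4 + 18*9) + 60) = 544/((-27/4 + 162) + 60) = 544/(621/4 + 60) = 544/(861/4) = 544*(4/861) = 2176/861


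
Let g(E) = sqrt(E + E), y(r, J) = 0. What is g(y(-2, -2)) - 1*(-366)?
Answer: 366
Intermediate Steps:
g(E) = sqrt(2)*sqrt(E) (g(E) = sqrt(2*E) = sqrt(2)*sqrt(E))
g(y(-2, -2)) - 1*(-366) = sqrt(2)*sqrt(0) - 1*(-366) = sqrt(2)*0 + 366 = 0 + 366 = 366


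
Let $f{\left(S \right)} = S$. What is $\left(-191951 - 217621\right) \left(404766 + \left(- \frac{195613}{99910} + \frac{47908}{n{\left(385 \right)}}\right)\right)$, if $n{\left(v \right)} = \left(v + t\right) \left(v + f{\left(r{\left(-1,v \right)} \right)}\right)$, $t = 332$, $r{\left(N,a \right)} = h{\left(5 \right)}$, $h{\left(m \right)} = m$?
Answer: $- \frac{25730758193715617906}{155210185} \approx -1.6578 \cdot 10^{11}$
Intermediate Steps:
$r{\left(N,a \right)} = 5$
$n{\left(v \right)} = \left(5 + v\right) \left(332 + v\right)$ ($n{\left(v \right)} = \left(v + 332\right) \left(v + 5\right) = \left(332 + v\right) \left(5 + v\right) = \left(5 + v\right) \left(332 + v\right)$)
$\left(-191951 - 217621\right) \left(404766 + \left(- \frac{195613}{99910} + \frac{47908}{n{\left(385 \right)}}\right)\right) = \left(-191951 - 217621\right) \left(404766 + \left(- \frac{195613}{99910} + \frac{47908}{1660 + 385^{2} + 337 \cdot 385}\right)\right) = - 409572 \left(404766 + \left(\left(-195613\right) \frac{1}{99910} + \frac{47908}{1660 + 148225 + 129745}\right)\right) = - 409572 \left(404766 - \left(\frac{195613}{99910} - \frac{47908}{279630}\right)\right) = - 409572 \left(404766 + \left(- \frac{195613}{99910} + 47908 \cdot \frac{1}{279630}\right)\right) = - 409572 \left(404766 + \left(- \frac{195613}{99910} + \frac{23954}{139815}\right)\right) = - 409572 \left(404766 - \frac{4991277491}{2793783330}\right) = \left(-409572\right) \frac{1130823512073289}{2793783330} = - \frac{25730758193715617906}{155210185}$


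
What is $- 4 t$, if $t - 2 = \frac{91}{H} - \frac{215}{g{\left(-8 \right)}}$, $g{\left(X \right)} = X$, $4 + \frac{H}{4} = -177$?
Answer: $- \frac{41629}{362} \approx -115.0$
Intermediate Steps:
$H = -724$ ($H = -16 + 4 \left(-177\right) = -16 - 708 = -724$)
$t = \frac{41629}{1448}$ ($t = 2 + \left(\frac{91}{-724} - \frac{215}{-8}\right) = 2 + \left(91 \left(- \frac{1}{724}\right) - - \frac{215}{8}\right) = 2 + \left(- \frac{91}{724} + \frac{215}{8}\right) = 2 + \frac{38733}{1448} = \frac{41629}{1448} \approx 28.749$)
$- 4 t = \left(-4\right) \frac{41629}{1448} = - \frac{41629}{362}$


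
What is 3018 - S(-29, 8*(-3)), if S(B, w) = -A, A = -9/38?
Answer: 114675/38 ≈ 3017.8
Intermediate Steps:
A = -9/38 (A = -9*1/38 = -9/38 ≈ -0.23684)
S(B, w) = 9/38 (S(B, w) = -1*(-9/38) = 9/38)
3018 - S(-29, 8*(-3)) = 3018 - 1*9/38 = 3018 - 9/38 = 114675/38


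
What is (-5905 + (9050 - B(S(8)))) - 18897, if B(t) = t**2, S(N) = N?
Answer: -15816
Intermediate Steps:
(-5905 + (9050 - B(S(8)))) - 18897 = (-5905 + (9050 - 1*8**2)) - 18897 = (-5905 + (9050 - 1*64)) - 18897 = (-5905 + (9050 - 64)) - 18897 = (-5905 + 8986) - 18897 = 3081 - 18897 = -15816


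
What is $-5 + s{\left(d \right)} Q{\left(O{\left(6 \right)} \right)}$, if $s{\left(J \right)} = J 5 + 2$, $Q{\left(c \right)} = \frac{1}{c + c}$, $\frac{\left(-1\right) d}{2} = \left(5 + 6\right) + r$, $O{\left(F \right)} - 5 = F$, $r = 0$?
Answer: $- \frac{109}{11} \approx -9.9091$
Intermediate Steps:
$O{\left(F \right)} = 5 + F$
$d = -22$ ($d = - 2 \left(\left(5 + 6\right) + 0\right) = - 2 \left(11 + 0\right) = \left(-2\right) 11 = -22$)
$Q{\left(c \right)} = \frac{1}{2 c}$
$s{\left(J \right)} = 2 + 5 J$ ($s{\left(J \right)} = 5 J + 2 = 2 + 5 J$)
$-5 + s{\left(d \right)} Q{\left(O{\left(6 \right)} \right)} = -5 + \left(2 + 5 \left(-22\right)\right) \frac{1}{2 \left(5 + 6\right)} = -5 + \left(2 - 110\right) \frac{1}{2 \cdot 11} = -5 - 108 \cdot \frac{1}{2} \cdot \frac{1}{11} = -5 - \frac{54}{11} = - \frac{109}{11}$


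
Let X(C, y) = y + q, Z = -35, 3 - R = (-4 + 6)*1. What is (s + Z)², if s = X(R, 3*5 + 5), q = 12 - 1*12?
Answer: 225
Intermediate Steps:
R = 1 (R = 3 - (-4 + 6) = 3 - 2 = 1)
q = 0 (q = 12 - 12 = 0)
X(C, y) = y (X(C, y) = y + 0 = y)
s = 20 (s = 3*5 + 5 = 15 + 5 = 20)
(s + Z)² = (20 - 35)² = (-15)² = 225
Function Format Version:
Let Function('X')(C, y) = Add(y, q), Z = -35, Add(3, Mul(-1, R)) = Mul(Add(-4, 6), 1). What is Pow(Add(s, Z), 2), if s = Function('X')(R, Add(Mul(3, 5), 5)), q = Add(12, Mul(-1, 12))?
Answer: 225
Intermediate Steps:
R = 1 (R = Add(3, Mul(-1, Mul(Add(-4, 6), 1))) = Add(3, Mul(-1, Mul(2, 1))) = Add(3, Mul(-1, 2)) = Add(3, -2) = 1)
q = 0 (q = Add(12, -12) = 0)
Function('X')(C, y) = y (Function('X')(C, y) = Add(y, 0) = y)
s = 20 (s = Add(Mul(3, 5), 5) = Add(15, 5) = 20)
Pow(Add(s, Z), 2) = Pow(Add(20, -35), 2) = Pow(-15, 2) = 225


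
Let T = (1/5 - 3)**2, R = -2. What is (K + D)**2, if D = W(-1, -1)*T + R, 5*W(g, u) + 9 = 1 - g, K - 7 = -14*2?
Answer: 18037009/15625 ≈ 1154.4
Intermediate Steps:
K = -21 (K = 7 - 14*2 = 7 - 28 = -21)
W(g, u) = -8/5 - g/5 (W(g, u) = -9/5 + (1 - g)/5 = -9/5 + (1/5 - g/5) = -8/5 - g/5)
T = 196/25 (T = (1/5 - 3)**2 = (-14/5)**2 = 196/25 ≈ 7.8400)
D = -1622/125 (D = (-8/5 - 1/5*(-1))*(196/25) - 2 = (-8/5 + 1/5)*(196/25) - 2 = -7/5*196/25 - 2 = -1372/125 - 2 = -1622/125 ≈ -12.976)
(K + D)**2 = (-21 - 1622/125)**2 = (-4247/125)**2 = 18037009/15625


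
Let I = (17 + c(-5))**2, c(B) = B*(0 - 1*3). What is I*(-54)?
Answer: -55296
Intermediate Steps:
c(B) = -3*B (c(B) = B*(0 - 3) = B*(-3) = -3*B)
I = 1024 (I = (17 - 3*(-5))**2 = (17 + 15)**2 = 32**2 = 1024)
I*(-54) = 1024*(-54) = -55296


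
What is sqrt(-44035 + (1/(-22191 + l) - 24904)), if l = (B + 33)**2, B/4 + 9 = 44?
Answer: I*sqrt(4127835952978)/7738 ≈ 262.56*I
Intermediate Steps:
B = 140 (B = -36 + 4*44 = -36 + 176 = 140)
l = 29929 (l = (140 + 33)**2 = 173**2 = 29929)
sqrt(-44035 + (1/(-22191 + l) - 24904)) = sqrt(-44035 + (1/(-22191 + 29929) - 24904)) = sqrt(-44035 + (1/7738 - 24904)) = sqrt(-44035 - 192707151/7738) = sqrt(-533449981/7738) = I*sqrt(4127835952978)/7738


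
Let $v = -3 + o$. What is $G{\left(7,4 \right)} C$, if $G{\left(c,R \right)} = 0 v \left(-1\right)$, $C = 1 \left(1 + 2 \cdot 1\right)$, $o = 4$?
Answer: $0$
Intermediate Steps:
$v = 1$ ($v = -3 + 4 = 1$)
$C = 3$ ($C = 1 \left(1 + 2\right) = 1 \cdot 3 = 3$)
$G{\left(c,R \right)} = 0$ ($G{\left(c,R \right)} = 0 \cdot 1 \left(-1\right) = 0 \left(-1\right) = 0$)
$G{\left(7,4 \right)} C = 0 \cdot 3 = 0$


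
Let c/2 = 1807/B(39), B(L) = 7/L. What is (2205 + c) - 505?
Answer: 152846/7 ≈ 21835.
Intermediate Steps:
c = 140946/7 (c = 2*(1807/((7/39))) = 2*(1807/((7*(1/39)))) = 2*(1807/(7/39)) = 2*(1807*(39/7)) = 2*(70473/7) = 140946/7 ≈ 20135.)
(2205 + c) - 505 = (2205 + 140946/7) - 505 = 156381/7 - 505 = 152846/7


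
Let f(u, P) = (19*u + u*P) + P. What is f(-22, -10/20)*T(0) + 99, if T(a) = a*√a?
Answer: 99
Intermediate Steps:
f(u, P) = P + 19*u + P*u (f(u, P) = (19*u + P*u) + P = P + 19*u + P*u)
T(a) = a^(3/2)
f(-22, -10/20)*T(0) + 99 = (-10/20 + 19*(-22) - 10/20*(-22))*0^(3/2) + 99 = (-10*1/20 - 418 - 10*1/20*(-22))*0 + 99 = (-½ - 418 - ½*(-22))*0 + 99 = (-½ - 418 + 11)*0 + 99 = -815/2*0 + 99 = 0 + 99 = 99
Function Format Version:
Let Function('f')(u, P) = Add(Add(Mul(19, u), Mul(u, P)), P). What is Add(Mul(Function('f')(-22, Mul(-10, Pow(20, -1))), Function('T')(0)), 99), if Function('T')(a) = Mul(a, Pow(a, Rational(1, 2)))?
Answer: 99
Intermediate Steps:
Function('f')(u, P) = Add(P, Mul(19, u), Mul(P, u)) (Function('f')(u, P) = Add(Add(Mul(19, u), Mul(P, u)), P) = Add(P, Mul(19, u), Mul(P, u)))
Function('T')(a) = Pow(a, Rational(3, 2))
Add(Mul(Function('f')(-22, Mul(-10, Pow(20, -1))), Function('T')(0)), 99) = Add(Mul(Add(Mul(-10, Pow(20, -1)), Mul(19, -22), Mul(Mul(-10, Pow(20, -1)), -22)), Pow(0, Rational(3, 2))), 99) = Add(Mul(Add(Mul(-10, Rational(1, 20)), -418, Mul(Mul(-10, Rational(1, 20)), -22)), 0), 99) = Add(Mul(Add(Rational(-1, 2), -418, Mul(Rational(-1, 2), -22)), 0), 99) = Add(Mul(Add(Rational(-1, 2), -418, 11), 0), 99) = Add(Mul(Rational(-815, 2), 0), 99) = Add(0, 99) = 99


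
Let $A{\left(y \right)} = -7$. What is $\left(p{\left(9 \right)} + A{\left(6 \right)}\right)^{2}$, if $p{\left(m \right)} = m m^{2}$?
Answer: $521284$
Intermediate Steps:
$p{\left(m \right)} = m^{3}$
$\left(p{\left(9 \right)} + A{\left(6 \right)}\right)^{2} = \left(9^{3} - 7\right)^{2} = \left(729 - 7\right)^{2} = 722^{2} = 521284$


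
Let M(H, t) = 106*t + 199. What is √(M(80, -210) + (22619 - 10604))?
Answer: I*√10046 ≈ 100.23*I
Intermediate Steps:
M(H, t) = 199 + 106*t
√(M(80, -210) + (22619 - 10604)) = √((199 + 106*(-210)) + (22619 - 10604)) = √((199 - 22260) + 12015) = √(-22061 + 12015) = √(-10046) = I*√10046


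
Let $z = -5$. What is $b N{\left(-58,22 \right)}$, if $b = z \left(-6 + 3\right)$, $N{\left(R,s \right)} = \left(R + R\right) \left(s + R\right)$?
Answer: $62640$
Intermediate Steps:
$N{\left(R,s \right)} = 2 R \left(R + s\right)$
$b = 15$ ($b = - 5 \left(-6 + 3\right) = \left(-5\right) \left(-3\right) = 15$)
$b N{\left(-58,22 \right)} = 15 \cdot 2 \left(-58\right) \left(-58 + 22\right) = 15 \cdot 2 \left(-58\right) \left(-36\right) = 15 \cdot 4176 = 62640$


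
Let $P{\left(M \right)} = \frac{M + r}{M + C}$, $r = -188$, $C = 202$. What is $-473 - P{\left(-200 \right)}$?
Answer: $-279$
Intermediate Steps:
$P{\left(M \right)} = \frac{-188 + M}{202 + M}$ ($P{\left(M \right)} = \frac{M - 188}{M + 202} = \frac{-188 + M}{202 + M}$)
$-473 - P{\left(-200 \right)} = -473 - \frac{-188 - 200}{202 - 200} = -473 - \frac{1}{2} \left(-388\right) = -473 - -194 = -473 + 194 = -279$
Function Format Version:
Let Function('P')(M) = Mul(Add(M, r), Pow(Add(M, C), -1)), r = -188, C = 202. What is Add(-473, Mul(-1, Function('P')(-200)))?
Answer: -279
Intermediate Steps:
Function('P')(M) = Mul(Pow(Add(202, M), -1), Add(-188, M)) (Function('P')(M) = Mul(Add(M, -188), Pow(Add(M, 202), -1)) = Mul(Add(-188, M), Pow(Add(202, M), -1)) = Mul(Pow(Add(202, M), -1), Add(-188, M)))
Add(-473, Mul(-1, Function('P')(-200))) = Add(-473, Mul(-1, Mul(Pow(Add(202, -200), -1), Add(-188, -200)))) = Add(-473, Mul(-1, Mul(Pow(2, -1), -388))) = Add(-473, Mul(-1, Mul(Rational(1, 2), -388))) = Add(-473, Mul(-1, -194)) = Add(-473, 194) = -279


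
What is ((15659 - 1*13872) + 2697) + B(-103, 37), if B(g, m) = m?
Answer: 4521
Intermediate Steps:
((15659 - 1*13872) + 2697) + B(-103, 37) = ((15659 - 1*13872) + 2697) + 37 = ((15659 - 13872) + 2697) + 37 = (1787 + 2697) + 37 = 4484 + 37 = 4521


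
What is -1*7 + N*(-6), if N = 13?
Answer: -85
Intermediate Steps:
-1*7 + N*(-6) = -1*7 + 13*(-6) = -7 - 78 = -85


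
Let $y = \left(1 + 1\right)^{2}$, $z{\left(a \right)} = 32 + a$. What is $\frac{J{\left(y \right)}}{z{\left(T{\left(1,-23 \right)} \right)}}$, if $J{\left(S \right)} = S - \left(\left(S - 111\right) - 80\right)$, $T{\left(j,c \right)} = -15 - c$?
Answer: $\frac{191}{40} \approx 4.775$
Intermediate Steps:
$y = 4$ ($y = 2^{2} = 4$)
$J{\left(S \right)} = 191$ ($J{\left(S \right)} = S - \left(\left(-111 + S\right) - 80\right) = S - \left(-191 + S\right) = 191$)
$\frac{J{\left(y \right)}}{z{\left(T{\left(1,-23 \right)} \right)}} = \frac{191}{32 - -8} = \frac{191}{32 + \left(-15 + 23\right)} = \frac{191}{32 + 8} = \frac{191}{40}$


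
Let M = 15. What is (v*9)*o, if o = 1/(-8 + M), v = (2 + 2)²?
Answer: 144/7 ≈ 20.571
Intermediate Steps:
v = 16 (v = 4² = 16)
o = ⅐ (o = 1/(-8 + 15) = 1/7 = ⅐ ≈ 0.14286)
(v*9)*o = (16*9)*(⅐) = 144*(⅐) = 144/7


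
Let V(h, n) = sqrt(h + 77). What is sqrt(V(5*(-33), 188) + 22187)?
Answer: sqrt(22187 + 2*I*sqrt(22)) ≈ 148.95 + 0.0315*I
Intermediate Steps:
V(h, n) = sqrt(77 + h)
sqrt(V(5*(-33), 188) + 22187) = sqrt(sqrt(77 + 5*(-33)) + 22187) = sqrt(sqrt(77 - 165) + 22187) = sqrt(sqrt(-88) + 22187) = sqrt(2*I*sqrt(22) + 22187) = sqrt(22187 + 2*I*sqrt(22))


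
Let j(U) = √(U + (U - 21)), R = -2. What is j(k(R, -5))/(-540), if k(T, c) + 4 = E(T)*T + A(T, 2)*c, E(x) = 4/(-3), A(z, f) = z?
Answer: -I*√33/1620 ≈ -0.003546*I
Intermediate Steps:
E(x) = -4/3 (E(x) = 4*(-⅓) = -4/3)
k(T, c) = -4 - 4*T/3 + T*c (k(T, c) = -4 + (-4*T/3 + T*c) = -4 - 4*T/3 + T*c)
j(U) = √(-21 + 2*U) (j(U) = √(U + (-21 + U)) = √(-21 + 2*U))
j(k(R, -5))/(-540) = √(-21 + 2*(-4 - 4/3*(-2) - 2*(-5)))/(-540) = √(-21 + 2*(-4 + 8/3 + 10))*(-1/540) = √(-21 + 2*(26/3))*(-1/540) = √(-21 + 52/3)*(-1/540) = √(-11/3)*(-1/540) = (I*√33/3)*(-1/540) = -I*√33/1620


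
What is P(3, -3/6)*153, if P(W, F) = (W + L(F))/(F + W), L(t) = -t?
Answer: 1071/5 ≈ 214.20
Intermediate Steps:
P(W, F) = (W - F)/(F + W)
P(3, -3/6)*153 = ((3 - (-3)/6)/(-3/6 + 3))*153 = ((3 - (-3)/6)/(-3*⅙ + 3))*153 = ((3 - 1*(-½))/(-½ + 3))*153 = ((3 + ½)/(5/2))*153 = ((⅖)*(7/2))*153 = (7/5)*153 = 1071/5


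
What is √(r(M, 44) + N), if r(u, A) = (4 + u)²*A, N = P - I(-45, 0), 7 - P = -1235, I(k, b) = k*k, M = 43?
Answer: √96413 ≈ 310.50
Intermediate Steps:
I(k, b) = k²
P = 1242 (P = 7 - 1*(-1235) = 7 + 1235 = 1242)
N = -783 (N = 1242 - 1*(-45)² = 1242 - 1*2025 = 1242 - 2025 = -783)
r(u, A) = A*(4 + u)²
√(r(M, 44) + N) = √(44*(4 + 43)² - 783) = √(44*47² - 783) = √(44*2209 - 783) = √(97196 - 783) = √96413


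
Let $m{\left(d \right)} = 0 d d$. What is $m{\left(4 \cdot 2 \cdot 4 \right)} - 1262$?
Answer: $-1262$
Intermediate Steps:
$m{\left(d \right)} = 0$ ($m{\left(d \right)} = 0 d = 0$)
$m{\left(4 \cdot 2 \cdot 4 \right)} - 1262 = 0 - 1262 = -1262$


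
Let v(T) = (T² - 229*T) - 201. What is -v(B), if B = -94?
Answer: -30161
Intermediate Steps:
v(T) = -201 + T² - 229*T
-v(B) = -(-201 + (-94)² - 229*(-94)) = -(-201 + 8836 + 21526) = -1*30161 = -30161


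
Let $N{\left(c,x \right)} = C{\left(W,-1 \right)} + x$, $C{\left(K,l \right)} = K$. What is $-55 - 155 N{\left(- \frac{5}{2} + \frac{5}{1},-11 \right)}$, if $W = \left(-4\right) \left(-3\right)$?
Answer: $-210$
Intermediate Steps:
$W = 12$
$N{\left(c,x \right)} = 12 + x$
$-55 - 155 N{\left(- \frac{5}{2} + \frac{5}{1},-11 \right)} = -55 - 155 \left(12 - 11\right) = -55 - 155 = -210$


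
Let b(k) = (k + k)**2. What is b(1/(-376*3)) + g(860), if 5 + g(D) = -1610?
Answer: -513725039/318096 ≈ -1615.0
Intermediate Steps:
g(D) = -1615 (g(D) = -5 - 1610 = -1615)
b(k) = 4*k**2 (b(k) = (2*k)**2 = 4*k**2)
b(1/(-376*3)) + g(860) = 4*(1/(-376*3))**2 - 1615 = 4*(1/(-1128))**2 - 1615 = 4*(-1/1128)**2 - 1615 = 4*(1/1272384) - 1615 = 1/318096 - 1615 = -513725039/318096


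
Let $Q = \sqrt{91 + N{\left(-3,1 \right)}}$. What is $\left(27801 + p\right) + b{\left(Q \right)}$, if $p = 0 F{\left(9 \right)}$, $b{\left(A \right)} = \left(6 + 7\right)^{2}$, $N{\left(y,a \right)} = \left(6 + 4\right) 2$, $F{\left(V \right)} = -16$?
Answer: $27970$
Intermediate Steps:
$N{\left(y,a \right)} = 20$ ($N{\left(y,a \right)} = 10 \cdot 2 = 20$)
$Q = \sqrt{111}$ ($Q = \sqrt{91 + 20} = \sqrt{111} \approx 10.536$)
$b{\left(A \right)} = 169$ ($b{\left(A \right)} = 13^{2} = 169$)
$p = 0$ ($p = 0 \left(-16\right) = 0$)
$\left(27801 + p\right) + b{\left(Q \right)} = \left(27801 + 0\right) + 169 = 27801 + 169 = 27970$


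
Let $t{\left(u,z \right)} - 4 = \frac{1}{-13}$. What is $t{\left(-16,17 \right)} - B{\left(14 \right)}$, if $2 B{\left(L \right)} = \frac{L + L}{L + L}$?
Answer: $\frac{89}{26} \approx 3.4231$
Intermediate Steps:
$t{\left(u,z \right)} = \frac{51}{13}$ ($t{\left(u,z \right)} = 4 + \frac{1}{-13} = 4 - \frac{1}{13} = \frac{51}{13}$)
$B{\left(L \right)} = \frac{1}{2}$ ($B{\left(L \right)} = \frac{\left(L + L\right) \frac{1}{L + L}}{2} = \frac{2 L \frac{1}{2 L}}{2} = \frac{1}{2} \cdot 1 = \frac{1}{2}$)
$t{\left(-16,17 \right)} - B{\left(14 \right)} = \frac{51}{13} - \frac{1}{2} = \frac{89}{26}$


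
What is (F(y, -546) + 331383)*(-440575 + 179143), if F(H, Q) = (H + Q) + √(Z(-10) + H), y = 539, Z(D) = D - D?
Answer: -86632290432 - 1830024*√11 ≈ -8.6638e+10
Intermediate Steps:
Z(D) = 0
F(H, Q) = H + Q + √H (F(H, Q) = (H + Q) + √(0 + H) = (H + Q) + √H = H + Q + √H)
(F(y, -546) + 331383)*(-440575 + 179143) = ((539 - 546 + √539) + 331383)*(-440575 + 179143) = ((539 - 546 + 7*√11) + 331383)*(-261432) = ((-7 + 7*√11) + 331383)*(-261432) = (331376 + 7*√11)*(-261432) = -86632290432 - 1830024*√11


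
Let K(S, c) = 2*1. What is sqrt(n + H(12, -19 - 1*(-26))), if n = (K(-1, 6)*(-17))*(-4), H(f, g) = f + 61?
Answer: sqrt(209) ≈ 14.457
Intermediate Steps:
H(f, g) = 61 + f
K(S, c) = 2
n = 136 (n = (2*(-17))*(-4) = -34*(-4) = 136)
sqrt(n + H(12, -19 - 1*(-26))) = sqrt(136 + (61 + 12)) = sqrt(136 + 73) = sqrt(209)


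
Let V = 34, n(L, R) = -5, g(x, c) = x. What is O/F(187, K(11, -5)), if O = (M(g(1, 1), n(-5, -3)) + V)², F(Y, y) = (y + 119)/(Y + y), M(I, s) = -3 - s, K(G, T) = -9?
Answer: 115344/55 ≈ 2097.2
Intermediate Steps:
F(Y, y) = (119 + y)/(Y + y)
O = 1296 (O = ((-3 - 1*(-5)) + 34)² = ((-3 + 5) + 34)² = (2 + 34)² = 36² = 1296)
O/F(187, K(11, -5)) = 1296/(((119 - 9)/(187 - 9))) = 1296/((110/178)) = 1296/(((1/178)*110)) = 1296/(55/89) = 1296*(89/55) = 115344/55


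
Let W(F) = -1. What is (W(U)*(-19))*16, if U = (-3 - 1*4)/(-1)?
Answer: 304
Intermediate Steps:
U = 7 (U = (-3 - 4)*(-1) = -7*(-1) = 7)
(W(U)*(-19))*16 = -1*(-19)*16 = 19*16 = 304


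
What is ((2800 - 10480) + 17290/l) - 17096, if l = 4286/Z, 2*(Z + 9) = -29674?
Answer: -181438638/2143 ≈ -84666.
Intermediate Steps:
Z = -14846 (Z = -9 + (1/2)*(-29674) = -9 - 14837 = -14846)
l = -2143/7423 (l = 4286/(-14846) = 4286*(-1/14846) = -2143/7423 ≈ -0.28870)
((2800 - 10480) + 17290/l) - 17096 = ((2800 - 10480) + 17290/(-2143/7423)) - 17096 = (-7680 + 17290*(-7423/2143)) - 17096 = (-7680 - 128343670/2143) - 17096 = -144801910/2143 - 17096 = -181438638/2143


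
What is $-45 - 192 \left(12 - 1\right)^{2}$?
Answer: $-23277$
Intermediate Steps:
$-45 - 192 \left(12 - 1\right)^{2} = -45 - 192 \cdot 11^{2} = -45 - 23232 = -23277$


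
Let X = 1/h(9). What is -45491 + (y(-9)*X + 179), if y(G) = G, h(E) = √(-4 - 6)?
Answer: -45312 + 9*I*√10/10 ≈ -45312.0 + 2.8461*I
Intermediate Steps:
h(E) = I*√10 (h(E) = √(-10) = I*√10)
X = -I*√10/10 (X = 1/(I*√10) = -I*√10/10 ≈ -0.31623*I)
-45491 + (y(-9)*X + 179) = -45491 + (-(-9)*I*√10/10 + 179) = -45491 + (9*I*√10/10 + 179) = -45491 + (179 + 9*I*√10/10) = -45312 + 9*I*√10/10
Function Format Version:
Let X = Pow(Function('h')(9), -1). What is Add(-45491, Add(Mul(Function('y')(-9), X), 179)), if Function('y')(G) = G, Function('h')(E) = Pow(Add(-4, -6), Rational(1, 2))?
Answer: Add(-45312, Mul(Rational(9, 10), I, Pow(10, Rational(1, 2)))) ≈ Add(-45312., Mul(2.8461, I))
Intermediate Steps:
Function('h')(E) = Mul(I, Pow(10, Rational(1, 2))) (Function('h')(E) = Pow(-10, Rational(1, 2)) = Mul(I, Pow(10, Rational(1, 2))))
X = Mul(Rational(-1, 10), I, Pow(10, Rational(1, 2))) (X = Pow(Mul(I, Pow(10, Rational(1, 2))), -1) = Mul(Rational(-1, 10), I, Pow(10, Rational(1, 2))) ≈ Mul(-0.31623, I))
Add(-45491, Add(Mul(Function('y')(-9), X), 179)) = Add(-45491, Add(Mul(-9, Mul(Rational(-1, 10), I, Pow(10, Rational(1, 2)))), 179)) = Add(-45491, Add(Mul(Rational(9, 10), I, Pow(10, Rational(1, 2))), 179)) = Add(-45491, Add(179, Mul(Rational(9, 10), I, Pow(10, Rational(1, 2))))) = Add(-45312, Mul(Rational(9, 10), I, Pow(10, Rational(1, 2))))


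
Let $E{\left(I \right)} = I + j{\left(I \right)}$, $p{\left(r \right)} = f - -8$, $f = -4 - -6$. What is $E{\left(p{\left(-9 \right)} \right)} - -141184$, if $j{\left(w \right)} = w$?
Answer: $141204$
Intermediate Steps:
$f = 2$ ($f = -4 + 6 = 2$)
$p{\left(r \right)} = 10$ ($p{\left(r \right)} = 2 - -8 = 2 + 8 = 10$)
$E{\left(I \right)} = 2 I$ ($E{\left(I \right)} = I + I = 2 I$)
$E{\left(p{\left(-9 \right)} \right)} - -141184 = 2 \cdot 10 - -141184 = 20 + 141184 = 141204$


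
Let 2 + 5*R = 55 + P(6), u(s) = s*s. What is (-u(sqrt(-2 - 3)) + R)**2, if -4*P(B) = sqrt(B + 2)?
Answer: (156 - sqrt(2))**2/100 ≈ 238.97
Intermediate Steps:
u(s) = s**2
P(B) = -sqrt(2 + B)/4 (P(B) = -sqrt(B + 2)/4 = -sqrt(2 + B)/4)
R = 53/5 - sqrt(2)/10 (R = -2/5 + (55 - sqrt(2 + 6)/4)/5 = -2/5 + (55 - sqrt(2)/2)/5 = -2/5 + (11 - sqrt(2)/10) = 53/5 - sqrt(2)/10 ≈ 10.459)
(-u(sqrt(-2 - 3)) + R)**2 = (-(sqrt(-2 - 3))**2 + (53/5 - sqrt(2)/10))**2 = (-(sqrt(-5))**2 + (53/5 - sqrt(2)/10))**2 = (-(I*sqrt(5))**2 + (53/5 - sqrt(2)/10))**2 = (-1*(-5) + (53/5 - sqrt(2)/10))**2 = (5 + (53/5 - sqrt(2)/10))**2 = (78/5 - sqrt(2)/10)**2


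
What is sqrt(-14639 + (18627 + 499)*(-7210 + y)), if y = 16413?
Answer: 3*sqrt(19555771) ≈ 13267.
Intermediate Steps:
sqrt(-14639 + (18627 + 499)*(-7210 + y)) = sqrt(-14639 + (18627 + 499)*(-7210 + 16413)) = sqrt(-14639 + 19126*9203) = sqrt(-14639 + 176016578) = sqrt(176001939) = 3*sqrt(19555771)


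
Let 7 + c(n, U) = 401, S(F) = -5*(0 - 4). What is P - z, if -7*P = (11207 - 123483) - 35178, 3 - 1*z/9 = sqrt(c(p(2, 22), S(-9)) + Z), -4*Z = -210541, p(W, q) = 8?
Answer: 147265/7 + 9*sqrt(212117)/2 ≈ 23110.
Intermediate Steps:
S(F) = 20 (S(F) = -5*(-4) = 20)
c(n, U) = 394 (c(n, U) = -7 + 401 = 394)
Z = 210541/4 (Z = -1/4*(-210541) = 210541/4 ≈ 52635.)
z = 27 - 9*sqrt(212117)/2 (z = 27 - 9*sqrt(394 + 210541/4) = 27 - 9*sqrt(212117)/2 ≈ -2045.5)
P = 147454/7 (P = -((11207 - 123483) - 35178)/7 = -(-112276 - 35178)/7 = -1/7*(-147454) = 147454/7 ≈ 21065.)
P - z = 147454/7 - (27 - 9*sqrt(212117)/2) = 147454/7 + (-27 + 9*sqrt(212117)/2) = 147265/7 + 9*sqrt(212117)/2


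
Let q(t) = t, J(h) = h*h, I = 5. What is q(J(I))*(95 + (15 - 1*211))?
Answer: -2525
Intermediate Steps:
J(h) = h**2
q(J(I))*(95 + (15 - 1*211)) = 5**2*(95 + (15 - 1*211)) = 25*(95 + (15 - 211)) = 25*(95 - 196) = 25*(-101) = -2525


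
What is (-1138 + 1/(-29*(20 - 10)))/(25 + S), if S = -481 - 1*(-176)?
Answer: 330021/81200 ≈ 4.0643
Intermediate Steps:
S = -305 (S = -481 + 176 = -305)
(-1138 + 1/(-29*(20 - 10)))/(25 + S) = (-1138 + 1/(-29*(20 - 10)))/(25 - 305) = (-1138 + 1/(-29*10))/(-280) = (-1138 + 1/(-290))*(-1/280) = (-1138 - 1/290)*(-1/280) = -330021/290*(-1/280) = 330021/81200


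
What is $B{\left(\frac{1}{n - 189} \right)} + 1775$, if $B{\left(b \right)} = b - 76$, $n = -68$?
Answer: $\frac{436642}{257} \approx 1699.0$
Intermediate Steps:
$B{\left(b \right)} = -76 + b$
$B{\left(\frac{1}{n - 189} \right)} + 1775 = \left(-76 + \frac{1}{-68 - 189}\right) + 1775 = \left(-76 + \frac{1}{-257}\right) + 1775 = \left(-76 - \frac{1}{257}\right) + 1775 = - \frac{19533}{257} + 1775 = \frac{436642}{257}$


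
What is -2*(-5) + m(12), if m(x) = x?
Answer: 22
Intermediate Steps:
-2*(-5) + m(12) = -2*(-5) + 12 = 10 + 12 = 22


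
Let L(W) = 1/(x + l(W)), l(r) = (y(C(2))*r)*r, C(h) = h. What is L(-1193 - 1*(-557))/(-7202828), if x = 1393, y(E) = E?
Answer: -1/5837063768780 ≈ -1.7132e-13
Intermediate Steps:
l(r) = 2*r² (l(r) = (2*r)*r = 2*r²)
L(W) = 1/(1393 + 2*W²)
L(-1193 - 1*(-557))/(-7202828) = 1/((1393 + 2*(-1193 - 1*(-557))²)*(-7202828)) = -1/7202828/(1393 + 2*(-1193 + 557)²) = -1/7202828/(1393 + 2*(-636)²) = -1/7202828/(1393 + 2*404496) = -1/7202828/(1393 + 808992) = -1/7202828/810385 = (1/810385)*(-1/7202828) = -1/5837063768780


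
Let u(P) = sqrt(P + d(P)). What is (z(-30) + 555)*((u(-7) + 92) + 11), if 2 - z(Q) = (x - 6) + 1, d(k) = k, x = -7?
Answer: 58607 + 569*I*sqrt(14) ≈ 58607.0 + 2129.0*I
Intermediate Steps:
u(P) = sqrt(2)*sqrt(P) (u(P) = sqrt(P + P) = sqrt(2*P) = sqrt(2)*sqrt(P))
z(Q) = 14 (z(Q) = 2 - ((-7 - 6) + 1) = 2 - (-13 + 1) = 2 - 1*(-12) = 2 + 12 = 14)
(z(-30) + 555)*((u(-7) + 92) + 11) = (14 + 555)*((sqrt(2)*sqrt(-7) + 92) + 11) = 569*((sqrt(2)*(I*sqrt(7)) + 92) + 11) = 569*((I*sqrt(14) + 92) + 11) = 569*((92 + I*sqrt(14)) + 11) = 569*(103 + I*sqrt(14)) = 58607 + 569*I*sqrt(14)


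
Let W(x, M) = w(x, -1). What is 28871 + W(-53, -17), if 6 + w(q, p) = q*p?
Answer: 28918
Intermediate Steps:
w(q, p) = -6 + p*q (w(q, p) = -6 + q*p = -6 + p*q)
W(x, M) = -6 - x
28871 + W(-53, -17) = 28871 + (-6 - 1*(-53)) = 28871 + (-6 + 53) = 28871 + 47 = 28918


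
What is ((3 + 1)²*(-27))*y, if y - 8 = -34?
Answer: 11232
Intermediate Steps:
y = -26 (y = 8 - 34 = -26)
((3 + 1)²*(-27))*y = ((3 + 1)²*(-27))*(-26) = (4²*(-27))*(-26) = (16*(-27))*(-26) = -432*(-26) = 11232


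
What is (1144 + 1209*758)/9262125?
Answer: 917566/9262125 ≈ 0.099066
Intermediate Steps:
(1144 + 1209*758)/9262125 = (1144 + 916422)*(1/9262125) = 917566*(1/9262125) = 917566/9262125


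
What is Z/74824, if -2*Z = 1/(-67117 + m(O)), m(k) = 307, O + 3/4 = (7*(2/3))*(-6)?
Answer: 1/9997982880 ≈ 1.0002e-10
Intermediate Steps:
O = -115/4 (O = -3/4 + (7*(2/3))*(-6) = -3/4 + (14/3)*(-6) = -3/4 - 28 = -115/4 ≈ -28.750)
Z = 1/133620 (Z = -1/(2*(-67117 + 307)) = -1/2/(-66810) = -1/2*(-1/66810) = 1/133620 ≈ 7.4839e-6)
Z/74824 = (1/133620)/74824 = (1/133620)*(1/74824) = 1/9997982880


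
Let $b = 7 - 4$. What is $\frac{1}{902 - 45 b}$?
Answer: $\frac{1}{767} \approx 0.0013038$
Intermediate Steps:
$b = 3$
$\frac{1}{902 - 45 b} = \frac{1}{902 - 135} = \frac{1}{767}$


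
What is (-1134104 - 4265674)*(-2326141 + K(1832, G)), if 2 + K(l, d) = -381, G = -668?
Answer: 12562713111672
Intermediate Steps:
K(l, d) = -383 (K(l, d) = -2 - 381 = -383)
(-1134104 - 4265674)*(-2326141 + K(1832, G)) = (-1134104 - 4265674)*(-2326141 - 383) = -5399778*(-2326524) = 12562713111672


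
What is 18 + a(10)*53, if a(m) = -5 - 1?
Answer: -300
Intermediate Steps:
a(m) = -6
18 + a(10)*53 = 18 - 6*53 = 18 - 318 = -300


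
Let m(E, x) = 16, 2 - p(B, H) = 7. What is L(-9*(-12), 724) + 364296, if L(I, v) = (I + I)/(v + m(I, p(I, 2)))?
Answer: 67394814/185 ≈ 3.6430e+5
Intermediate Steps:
p(B, H) = -5 (p(B, H) = 2 - 1*7 = 2 - 7 = -5)
L(I, v) = 2*I/(16 + v) (L(I, v) = (I + I)/(v + 16) = (2*I)/(16 + v) = 2*I/(16 + v))
L(-9*(-12), 724) + 364296 = 2*(-9*(-12))/(16 + 724) + 364296 = 2*108/740 + 364296 = 2*108*(1/740) + 364296 = 54/185 + 364296 = 67394814/185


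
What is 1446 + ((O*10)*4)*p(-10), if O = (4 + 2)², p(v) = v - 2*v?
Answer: 15846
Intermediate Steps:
p(v) = -v
O = 36 (O = 6² = 36)
1446 + ((O*10)*4)*p(-10) = 1446 + ((36*10)*4)*(-1*(-10)) = 1446 + (360*4)*10 = 1446 + 1440*10 = 1446 + 14400 = 15846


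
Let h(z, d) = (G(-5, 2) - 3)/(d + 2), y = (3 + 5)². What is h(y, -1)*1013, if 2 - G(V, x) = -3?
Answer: 2026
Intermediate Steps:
y = 64 (y = 8² = 64)
G(V, x) = 5 (G(V, x) = 2 - 1*(-3) = 2 + 3 = 5)
h(z, d) = 2/(2 + d) (h(z, d) = (5 - 3)/(d + 2) = 2/(2 + d))
h(y, -1)*1013 = (2/(2 - 1))*1013 = (2/1)*1013 = (2*1)*1013 = 2*1013 = 2026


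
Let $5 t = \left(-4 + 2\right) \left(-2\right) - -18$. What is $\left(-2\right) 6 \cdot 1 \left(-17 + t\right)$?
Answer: $\frac{756}{5} \approx 151.2$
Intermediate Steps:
$t = \frac{22}{5}$ ($t = \frac{\left(-4 + 2\right) \left(-2\right) - -18}{5} = \frac{\left(-2\right) \left(-2\right) + 18}{5} = \frac{4 + 18}{5} = \frac{1}{5} \cdot 22 = \frac{22}{5} \approx 4.4$)
$\left(-2\right) 6 \cdot 1 \left(-17 + t\right) = \left(-2\right) 6 \cdot 1 \left(-17 + \frac{22}{5}\right) = \left(-12\right) 1 \left(- \frac{63}{5}\right) = \left(-12\right) \left(- \frac{63}{5}\right) = \frac{756}{5}$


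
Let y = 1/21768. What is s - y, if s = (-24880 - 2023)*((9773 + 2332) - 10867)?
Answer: -725003135953/21768 ≈ -3.3306e+7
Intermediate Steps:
y = 1/21768 ≈ 4.5939e-5
s = -33305914 (s = -26903*(12105 - 10867) = -26903*1238 = -33305914)
s - y = -33305914 - 1*1/21768 = -33305914 - 1/21768 = -725003135953/21768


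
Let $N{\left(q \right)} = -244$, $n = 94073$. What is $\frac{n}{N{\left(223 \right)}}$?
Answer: $- \frac{94073}{244} \approx -385.54$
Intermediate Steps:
$\frac{n}{N{\left(223 \right)}} = \frac{94073}{-244} = 94073 \left(- \frac{1}{244}\right) = - \frac{94073}{244}$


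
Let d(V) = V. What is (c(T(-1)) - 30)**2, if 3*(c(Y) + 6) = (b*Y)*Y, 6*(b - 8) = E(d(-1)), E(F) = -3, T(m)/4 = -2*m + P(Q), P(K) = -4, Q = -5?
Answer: 15376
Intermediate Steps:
T(m) = -16 - 8*m (T(m) = 4*(-2*m - 4) = 4*(-4 - 2*m) = -16 - 8*m)
b = 15/2 (b = 8 + (1/6)*(-3) = 8 - 1/2 = 15/2 ≈ 7.5000)
c(Y) = -6 + 5*Y**2/2 (c(Y) = -6 + ((15*Y/2)*Y)/3 = -6 + (15*Y**2/2)/3 = -6 + 5*Y**2/2)
(c(T(-1)) - 30)**2 = ((-6 + 5*(-16 - 8*(-1))**2/2) - 30)**2 = ((-6 + 5*(-16 + 8)**2/2) - 30)**2 = ((-6 + (5/2)*(-8)**2) - 30)**2 = ((-6 + (5/2)*64) - 30)**2 = ((-6 + 160) - 30)**2 = (154 - 30)**2 = 124**2 = 15376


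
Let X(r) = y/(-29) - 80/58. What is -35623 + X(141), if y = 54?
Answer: -1033161/29 ≈ -35626.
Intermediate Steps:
X(r) = -94/29 (X(r) = 54/(-29) - 80/58 = 54*(-1/29) - 80*1/58 = -54/29 - 40/29 = -94/29)
-35623 + X(141) = -35623 - 94/29 = -1033161/29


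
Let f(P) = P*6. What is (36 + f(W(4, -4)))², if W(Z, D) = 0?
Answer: 1296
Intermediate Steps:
f(P) = 6*P
(36 + f(W(4, -4)))² = (36 + 6*0)² = (36 + 0)² = 36² = 1296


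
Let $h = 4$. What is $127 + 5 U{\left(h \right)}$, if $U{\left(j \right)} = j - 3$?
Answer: $132$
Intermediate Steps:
$U{\left(j \right)} = -3 + j$
$127 + 5 U{\left(h \right)} = 127 + 5 \left(-3 + 4\right) = 127 + 5 \cdot 1 = 127 + 5 = 132$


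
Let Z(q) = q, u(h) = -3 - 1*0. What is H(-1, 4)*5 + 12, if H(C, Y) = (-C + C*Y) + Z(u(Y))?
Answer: -18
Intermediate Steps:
u(h) = -3 (u(h) = -3 + 0 = -3)
H(C, Y) = -3 - C + C*Y (H(C, Y) = (-C + C*Y) - 3 = -3 - C + C*Y)
H(-1, 4)*5 + 12 = (-3 - 1*(-1) - 1*4)*5 + 12 = (-3 + 1 - 4)*5 + 12 = -6*5 + 12 = -30 + 12 = -18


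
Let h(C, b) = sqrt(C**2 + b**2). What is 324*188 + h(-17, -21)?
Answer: 60912 + sqrt(730) ≈ 60939.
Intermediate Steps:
324*188 + h(-17, -21) = 324*188 + sqrt((-17)**2 + (-21)**2) = 60912 + sqrt(289 + 441) = 60912 + sqrt(730)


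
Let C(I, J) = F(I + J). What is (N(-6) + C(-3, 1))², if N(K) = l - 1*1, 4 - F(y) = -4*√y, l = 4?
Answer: 17 + 56*I*√2 ≈ 17.0 + 79.196*I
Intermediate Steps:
F(y) = 4 + 4*√y (F(y) = 4 - (-4)*√y = 4 + 4*√y)
C(I, J) = 4 + 4*√(I + J)
N(K) = 3 (N(K) = 4 - 1*1 = 4 - 1 = 3)
(N(-6) + C(-3, 1))² = (3 + (4 + 4*√(-3 + 1)))² = (3 + (4 + 4*√(-2)))² = (3 + (4 + 4*(I*√2)))² = (3 + (4 + 4*I*√2))² = (7 + 4*I*√2)²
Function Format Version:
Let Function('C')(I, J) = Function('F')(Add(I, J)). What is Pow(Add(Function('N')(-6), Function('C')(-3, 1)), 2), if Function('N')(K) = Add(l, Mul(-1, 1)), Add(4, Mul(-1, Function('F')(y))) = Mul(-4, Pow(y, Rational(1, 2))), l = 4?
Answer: Add(17, Mul(56, I, Pow(2, Rational(1, 2)))) ≈ Add(17.000, Mul(79.196, I))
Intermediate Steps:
Function('F')(y) = Add(4, Mul(4, Pow(y, Rational(1, 2)))) (Function('F')(y) = Add(4, Mul(-1, Mul(-4, Pow(y, Rational(1, 2))))) = Add(4, Mul(4, Pow(y, Rational(1, 2)))))
Function('C')(I, J) = Add(4, Mul(4, Pow(Add(I, J), Rational(1, 2))))
Function('N')(K) = 3 (Function('N')(K) = Add(4, Mul(-1, 1)) = Add(4, -1) = 3)
Pow(Add(Function('N')(-6), Function('C')(-3, 1)), 2) = Pow(Add(3, Add(4, Mul(4, Pow(Add(-3, 1), Rational(1, 2))))), 2) = Pow(Add(3, Add(4, Mul(4, Pow(-2, Rational(1, 2))))), 2) = Pow(Add(3, Add(4, Mul(4, Mul(I, Pow(2, Rational(1, 2)))))), 2) = Pow(Add(3, Add(4, Mul(4, I, Pow(2, Rational(1, 2))))), 2) = Pow(Add(7, Mul(4, I, Pow(2, Rational(1, 2)))), 2)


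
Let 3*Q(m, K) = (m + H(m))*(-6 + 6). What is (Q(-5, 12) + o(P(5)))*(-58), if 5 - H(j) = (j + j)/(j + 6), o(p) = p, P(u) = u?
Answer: -290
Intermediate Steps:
H(j) = 5 - 2*j/(6 + j) (H(j) = 5 - (j + j)/(j + 6) = 5 - 2*j/(6 + j))
Q(m, K) = 0 (Q(m, K) = ((m + 3*(10 + m)/(6 + m))*(-6 + 6))/3 = ((m + 3*(10 + m)/(6 + m))*0)/3 = (⅓)*0 = 0)
(Q(-5, 12) + o(P(5)))*(-58) = (0 + 5)*(-58) = 5*(-58) = -290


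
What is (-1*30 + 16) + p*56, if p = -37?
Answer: -2086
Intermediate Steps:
(-1*30 + 16) + p*56 = (-1*30 + 16) - 37*56 = (-30 + 16) - 2072 = -14 - 2072 = -2086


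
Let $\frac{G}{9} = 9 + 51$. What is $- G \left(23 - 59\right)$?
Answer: $19440$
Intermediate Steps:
$G = 540$ ($G = 9 \left(9 + 51\right) = 9 \cdot 60 = 540$)
$- G \left(23 - 59\right) = - 540 \left(23 - 59\right) = - 540 \left(-36\right) = \left(-1\right) \left(-19440\right) = 19440$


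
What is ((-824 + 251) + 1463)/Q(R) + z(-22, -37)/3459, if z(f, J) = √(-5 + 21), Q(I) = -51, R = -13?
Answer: -342034/19601 ≈ -17.450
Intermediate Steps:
z(f, J) = 4 (z(f, J) = √16 = 4)
((-824 + 251) + 1463)/Q(R) + z(-22, -37)/3459 = ((-824 + 251) + 1463)/(-51) + 4/3459 = (-573 + 1463)*(-1/51) + 4*(1/3459) = 890*(-1/51) + 4/3459 = -890/51 + 4/3459 = -342034/19601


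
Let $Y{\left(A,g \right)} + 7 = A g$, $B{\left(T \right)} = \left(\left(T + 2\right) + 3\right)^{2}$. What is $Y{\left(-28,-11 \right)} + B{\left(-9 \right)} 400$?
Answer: $6701$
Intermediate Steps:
$B{\left(T \right)} = \left(5 + T\right)^{2}$ ($B{\left(T \right)} = \left(\left(2 + T\right) + 3\right)^{2} = \left(5 + T\right)^{2}$)
$Y{\left(A,g \right)} = -7 + A g$
$Y{\left(-28,-11 \right)} + B{\left(-9 \right)} 400 = \left(-7 - -308\right) + \left(5 - 9\right)^{2} \cdot 400 = \left(-7 + 308\right) + \left(-4\right)^{2} \cdot 400 = 301 + 16 \cdot 400 = 301 + 6400 = 6701$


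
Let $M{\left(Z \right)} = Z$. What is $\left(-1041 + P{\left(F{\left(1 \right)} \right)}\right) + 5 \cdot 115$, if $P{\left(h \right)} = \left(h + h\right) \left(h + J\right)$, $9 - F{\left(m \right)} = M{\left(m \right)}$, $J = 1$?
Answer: $-322$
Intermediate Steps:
$F{\left(m \right)} = 9 - m$
$P{\left(h \right)} = 2 h \left(1 + h\right)$ ($P{\left(h \right)} = \left(h + h\right) \left(h + 1\right) = 2 h \left(1 + h\right)$)
$\left(-1041 + P{\left(F{\left(1 \right)} \right)}\right) + 5 \cdot 115 = \left(-1041 + 2 \left(9 - 1\right) \left(1 + \left(9 - 1\right)\right)\right) + 5 \cdot 115 = \left(-1041 + 2 \left(9 - 1\right) \left(1 + \left(9 - 1\right)\right)\right) + 575 = \left(-1041 + 2 \cdot 8 \left(1 + 8\right)\right) + 575 = \left(-1041 + 2 \cdot 8 \cdot 9\right) + 575 = \left(-1041 + 144\right) + 575 = -897 + 575 = -322$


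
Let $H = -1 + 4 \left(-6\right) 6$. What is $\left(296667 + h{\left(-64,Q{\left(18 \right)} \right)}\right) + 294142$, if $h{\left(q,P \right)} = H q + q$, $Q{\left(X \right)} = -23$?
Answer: $600025$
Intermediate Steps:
$H = -145$ ($H = -1 - 144 = -145$)
$h{\left(q,P \right)} = - 144 q$ ($h{\left(q,P \right)} = - 145 q + q = - 144 q$)
$\left(296667 + h{\left(-64,Q{\left(18 \right)} \right)}\right) + 294142 = \left(296667 - -9216\right) + 294142 = \left(296667 + 9216\right) + 294142 = 305883 + 294142 = 600025$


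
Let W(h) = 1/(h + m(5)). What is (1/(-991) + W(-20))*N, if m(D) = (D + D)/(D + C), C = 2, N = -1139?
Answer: 8049313/128830 ≈ 62.480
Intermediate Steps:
m(D) = 2*D/(2 + D) (m(D) = (D + D)/(D + 2) = (2*D)/(2 + D) = 2*D/(2 + D))
W(h) = 1/(10/7 + h) (W(h) = 1/(h + 2*5/(2 + 5)) = 1/(h + 2*5/7) = 1/(h + 2*5*(⅐)) = 1/(h + 10/7) = 1/(10/7 + h))
(1/(-991) + W(-20))*N = (1/(-991) + 7/(10 + 7*(-20)))*(-1139) = (-1/991 + 7/(10 - 140))*(-1139) = (-1/991 + 7/(-130))*(-1139) = (-1/991 + 7*(-1/130))*(-1139) = (-1/991 - 7/130)*(-1139) = -7067/128830*(-1139) = 8049313/128830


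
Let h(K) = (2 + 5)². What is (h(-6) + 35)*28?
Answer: 2352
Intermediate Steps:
h(K) = 49 (h(K) = 7² = 49)
(h(-6) + 35)*28 = (49 + 35)*28 = 84*28 = 2352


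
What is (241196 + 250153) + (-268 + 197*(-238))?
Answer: 444195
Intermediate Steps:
(241196 + 250153) + (-268 + 197*(-238)) = 491349 + (-268 - 46886) = 491349 - 47154 = 444195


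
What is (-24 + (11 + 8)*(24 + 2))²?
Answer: 220900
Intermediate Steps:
(-24 + (11 + 8)*(24 + 2))² = (-24 + 19*26)² = (-24 + 494)² = 470² = 220900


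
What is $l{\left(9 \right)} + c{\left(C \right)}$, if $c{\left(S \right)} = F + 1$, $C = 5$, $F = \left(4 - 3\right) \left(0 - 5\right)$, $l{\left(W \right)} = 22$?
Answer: $18$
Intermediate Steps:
$F = -5$ ($F = 1 \left(-5\right) = -5$)
$c{\left(S \right)} = -4$ ($c{\left(S \right)} = -5 + 1 = -4$)
$l{\left(9 \right)} + c{\left(C \right)} = 22 - 4 = 18$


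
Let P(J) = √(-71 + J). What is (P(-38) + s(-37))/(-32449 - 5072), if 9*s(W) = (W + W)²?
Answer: -5476/337689 - I*√109/37521 ≈ -0.016216 - 0.00027825*I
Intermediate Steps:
s(W) = 4*W²/9 (s(W) = (W + W)²/9 = (2*W)²/9 = (4*W²)/9 = 4*W²/9)
(P(-38) + s(-37))/(-32449 - 5072) = (√(-71 - 38) + (4/9)*(-37)²)/(-32449 - 5072) = (√(-109) + (4/9)*1369)/(-37521) = (I*√109 + 5476/9)*(-1/37521) = (5476/9 + I*√109)*(-1/37521) = -5476/337689 - I*√109/37521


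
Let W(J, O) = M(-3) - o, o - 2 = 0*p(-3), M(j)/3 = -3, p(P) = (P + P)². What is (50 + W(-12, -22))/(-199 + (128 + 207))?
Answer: 39/136 ≈ 0.28676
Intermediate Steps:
p(P) = 4*P² (p(P) = (2*P)² = 4*P²)
M(j) = -9 (M(j) = 3*(-3) = -9)
o = 2 (o = 2 + 0*(4*(-3)²) = 2 + 0*(4*9) = 2 + 0*36 = 2 + 0 = 2)
W(J, O) = -11 (W(J, O) = -9 - 1*2 = -9 - 2 = -11)
(50 + W(-12, -22))/(-199 + (128 + 207)) = (50 - 11)/(-199 + (128 + 207)) = 39/(-199 + 335) = 39/136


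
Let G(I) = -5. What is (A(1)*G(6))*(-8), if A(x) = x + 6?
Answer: 280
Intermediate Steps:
A(x) = 6 + x
(A(1)*G(6))*(-8) = ((6 + 1)*(-5))*(-8) = (7*(-5))*(-8) = -35*(-8) = 280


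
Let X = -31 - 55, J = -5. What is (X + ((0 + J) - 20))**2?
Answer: 12321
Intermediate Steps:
X = -86
(X + ((0 + J) - 20))**2 = (-86 + ((0 - 5) - 20))**2 = (-86 + (-5 - 20))**2 = (-86 - 25)**2 = (-111)**2 = 12321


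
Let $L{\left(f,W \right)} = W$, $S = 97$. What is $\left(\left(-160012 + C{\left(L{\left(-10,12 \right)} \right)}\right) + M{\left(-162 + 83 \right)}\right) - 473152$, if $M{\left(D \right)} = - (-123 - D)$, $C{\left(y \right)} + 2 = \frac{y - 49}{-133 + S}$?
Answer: $- \frac{22792355}{36} \approx -6.3312 \cdot 10^{5}$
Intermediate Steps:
$C{\left(y \right)} = - \frac{23}{36} - \frac{y}{36}$ ($C{\left(y \right)} = -2 + \frac{y - 49}{-133 + 97} = -2 + \frac{-49 + y}{-36} = -2 + \left(-49 + y\right) \left(- \frac{1}{36}\right) = -2 - \left(- \frac{49}{36} + \frac{y}{36}\right) = - \frac{23}{36} - \frac{y}{36}$)
$M{\left(D \right)} = 123 + D$
$\left(\left(-160012 + C{\left(L{\left(-10,12 \right)} \right)}\right) + M{\left(-162 + 83 \right)}\right) - 473152 = \left(\left(-160012 - \frac{35}{36}\right) + \left(123 + \left(-162 + 83\right)\right)\right) - 473152 = \left(\left(-160012 - \frac{35}{36}\right) + \left(123 - 79\right)\right) - 473152 = \left(\left(-160012 - \frac{35}{36}\right) + 44\right) - 473152 = \left(- \frac{5760467}{36} + 44\right) - 473152 = - \frac{5758883}{36} - 473152 = - \frac{22792355}{36}$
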